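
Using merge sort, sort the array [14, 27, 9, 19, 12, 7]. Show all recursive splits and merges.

Merge sort trace:

Split: [14, 27, 9, 19, 12, 7] -> [14, 27, 9] and [19, 12, 7]
  Split: [14, 27, 9] -> [14] and [27, 9]
    Split: [27, 9] -> [27] and [9]
    Merge: [27] + [9] -> [9, 27]
  Merge: [14] + [9, 27] -> [9, 14, 27]
  Split: [19, 12, 7] -> [19] and [12, 7]
    Split: [12, 7] -> [12] and [7]
    Merge: [12] + [7] -> [7, 12]
  Merge: [19] + [7, 12] -> [7, 12, 19]
Merge: [9, 14, 27] + [7, 12, 19] -> [7, 9, 12, 14, 19, 27]

Final sorted array: [7, 9, 12, 14, 19, 27]

The merge sort proceeds by recursively splitting the array and merging sorted halves.
After all merges, the sorted array is [7, 9, 12, 14, 19, 27].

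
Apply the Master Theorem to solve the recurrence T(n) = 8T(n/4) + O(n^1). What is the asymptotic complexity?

Master Theorem for T(n) = 8T(n/4) + O(n^1):

a = 8, b = 4, c = 1
log_b(a) = log_4(8) = 1.5000

Case 1: c = 1 < log_4(8) = 1.5000
T(n) = O(n^(log_4 8))

For T(n) = 8T(n/4) + O(n^1): log_4(8) = 1.5000. This is Case 1 of the Master Theorem (c < log_b(a), work dominated by leaves), giving O(n^(log_4 8)).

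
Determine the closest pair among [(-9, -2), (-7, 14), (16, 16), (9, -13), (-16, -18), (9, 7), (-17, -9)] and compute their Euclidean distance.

Computing all pairwise distances among 7 points:

d((-9, -2), (-7, 14)) = 16.1245
d((-9, -2), (16, 16)) = 30.8058
d((-9, -2), (9, -13)) = 21.095
d((-9, -2), (-16, -18)) = 17.4642
d((-9, -2), (9, 7)) = 20.1246
d((-9, -2), (-17, -9)) = 10.6301
d((-7, 14), (16, 16)) = 23.0868
d((-7, 14), (9, -13)) = 31.3847
d((-7, 14), (-16, -18)) = 33.2415
d((-7, 14), (9, 7)) = 17.4642
d((-7, 14), (-17, -9)) = 25.0799
d((16, 16), (9, -13)) = 29.8329
d((16, 16), (-16, -18)) = 46.6905
d((16, 16), (9, 7)) = 11.4018
d((16, 16), (-17, -9)) = 41.4005
d((9, -13), (-16, -18)) = 25.4951
d((9, -13), (9, 7)) = 20.0
d((9, -13), (-17, -9)) = 26.3059
d((-16, -18), (9, 7)) = 35.3553
d((-16, -18), (-17, -9)) = 9.0554 <-- minimum
d((9, 7), (-17, -9)) = 30.5287

Closest pair: (-16, -18) and (-17, -9) with distance 9.0554

The closest pair is (-16, -18) and (-17, -9) with Euclidean distance 9.0554. For 7 points, brute-force pairwise comparison is shown above. For large n, the divide-and-conquer algorithm (sort by x, recurse on halves, check the dividing strip) achieves O(n log n).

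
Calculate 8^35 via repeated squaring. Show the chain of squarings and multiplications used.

Computing 8^35 by squaring (build up from 8^1; each line after the first costs one multiplication):

8^1 = 8
8^2 = (8^1)^2 = 8^2 = 64
8^4 = (8^2)^2 = 64^2 = 4096
8^8 = (8^4)^2 = 4096^2 = 16777216
8^16 = (8^8)^2 = 16777216^2 = 281474976710656
8^17 = 8 * 8^16 = 8 * 281474976710656 = 2251799813685248
8^34 = (8^17)^2 = 2251799813685248^2 = 5070602400912917605986812821504
8^35 = 8 * 8^34 = 8 * 5070602400912917605986812821504 = 40564819207303340847894502572032

Result: 40564819207303340847894502572032
Multiplications needed: 7 (7 lines after 8^1)

8^35 = 40564819207303340847894502572032. Using exponentiation by squaring, this requires 7 multiplications. The key idea: if the exponent is even, square the half-power; if odd, multiply by the base once.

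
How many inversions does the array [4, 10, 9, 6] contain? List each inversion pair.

Finding inversions in [4, 10, 9, 6]:

(1, 2): arr[1]=10 > arr[2]=9
(1, 3): arr[1]=10 > arr[3]=6
(2, 3): arr[2]=9 > arr[3]=6

Total inversions: 3

The array has 3 inversion(s): (1,2), (1,3), (2,3). Each pair (i,j) satisfies i < j and arr[i] > arr[j].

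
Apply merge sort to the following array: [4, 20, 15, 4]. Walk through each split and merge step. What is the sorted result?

Merge sort trace:

Split: [4, 20, 15, 4] -> [4, 20] and [15, 4]
  Split: [4, 20] -> [4] and [20]
  Merge: [4] + [20] -> [4, 20]
  Split: [15, 4] -> [15] and [4]
  Merge: [15] + [4] -> [4, 15]
Merge: [4, 20] + [4, 15] -> [4, 4, 15, 20]

Final sorted array: [4, 4, 15, 20]

The merge sort proceeds by recursively splitting the array and merging sorted halves.
After all merges, the sorted array is [4, 4, 15, 20].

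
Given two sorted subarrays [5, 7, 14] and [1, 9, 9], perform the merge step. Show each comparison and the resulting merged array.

Merging process:

Compare 5 vs 1: take 1 from right. Merged: [1]
Compare 5 vs 9: take 5 from left. Merged: [1, 5]
Compare 7 vs 9: take 7 from left. Merged: [1, 5, 7]
Compare 14 vs 9: take 9 from right. Merged: [1, 5, 7, 9]
Compare 14 vs 9: take 9 from right. Merged: [1, 5, 7, 9, 9]
Append remaining from left: [14]. Merged: [1, 5, 7, 9, 9, 14]

Final merged array: [1, 5, 7, 9, 9, 14]
Total comparisons: 5

The merged array is [1, 5, 7, 9, 9, 14], requiring 5 comparisons. The merge step runs in O(n) time where n is the total number of elements.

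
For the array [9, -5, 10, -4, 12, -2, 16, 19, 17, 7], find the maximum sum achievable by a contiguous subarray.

Using Kadane's algorithm on [9, -5, 10, -4, 12, -2, 16, 19, 17, 7]:

Scanning through the array:
Position 1 (value -5): max_ending_here = 4, max_so_far = 9
Position 2 (value 10): max_ending_here = 14, max_so_far = 14
Position 3 (value -4): max_ending_here = 10, max_so_far = 14
Position 4 (value 12): max_ending_here = 22, max_so_far = 22
Position 5 (value -2): max_ending_here = 20, max_so_far = 22
Position 6 (value 16): max_ending_here = 36, max_so_far = 36
Position 7 (value 19): max_ending_here = 55, max_so_far = 55
Position 8 (value 17): max_ending_here = 72, max_so_far = 72
Position 9 (value 7): max_ending_here = 79, max_so_far = 79

Maximum subarray: [9, -5, 10, -4, 12, -2, 16, 19, 17, 7]
Maximum sum: 79

The maximum subarray is [9, -5, 10, -4, 12, -2, 16, 19, 17, 7] with sum 79. This subarray runs from index 0 to index 9.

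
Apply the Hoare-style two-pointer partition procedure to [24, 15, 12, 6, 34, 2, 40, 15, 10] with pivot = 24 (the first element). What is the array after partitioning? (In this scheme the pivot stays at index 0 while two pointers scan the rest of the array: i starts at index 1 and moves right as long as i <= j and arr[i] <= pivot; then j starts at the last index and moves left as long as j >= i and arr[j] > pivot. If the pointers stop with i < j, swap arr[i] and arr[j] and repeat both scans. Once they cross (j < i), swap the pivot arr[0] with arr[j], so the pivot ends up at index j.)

Hoare-style two-pointer partition with pivot = 24:

Initial array: [24, 15, 12, 6, 34, 2, 40, 15, 10]

Pointers start at i = 1, j = 8.
i stops at index 4 (arr[4]=34 > 24), j stops at index 8 (arr[8]=10 <= 24): swap arr[4] and arr[8], array becomes [24, 15, 12, 6, 10, 2, 40, 15, 34]
i stops at index 6 (arr[6]=40 > 24), j stops at index 7 (arr[7]=15 <= 24): swap arr[6] and arr[7], array becomes [24, 15, 12, 6, 10, 2, 15, 40, 34]
i ends at 7, j ends at 6: the pointers have crossed (j < i), so scanning stops.

Swap pivot arr[0] with arr[6] to place pivot at position 6: [15, 15, 12, 6, 10, 2, 24, 40, 34]
Pivot position: 6

After partitioning with pivot 24, the array becomes [15, 15, 12, 6, 10, 2, 24, 40, 34]. The pivot is placed at index 6. All elements to the left of the pivot are <= 24, and all elements to the right are > 24.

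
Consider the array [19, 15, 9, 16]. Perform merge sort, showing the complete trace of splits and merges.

Merge sort trace:

Split: [19, 15, 9, 16] -> [19, 15] and [9, 16]
  Split: [19, 15] -> [19] and [15]
  Merge: [19] + [15] -> [15, 19]
  Split: [9, 16] -> [9] and [16]
  Merge: [9] + [16] -> [9, 16]
Merge: [15, 19] + [9, 16] -> [9, 15, 16, 19]

Final sorted array: [9, 15, 16, 19]

The merge sort proceeds by recursively splitting the array and merging sorted halves.
After all merges, the sorted array is [9, 15, 16, 19].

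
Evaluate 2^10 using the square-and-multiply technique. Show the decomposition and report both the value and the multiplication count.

Computing 2^10 by squaring (build up from 2^1; each line after the first costs one multiplication):

2^1 = 2
2^2 = (2^1)^2 = 2^2 = 4
2^4 = (2^2)^2 = 4^2 = 16
2^5 = 2 * 2^4 = 2 * 16 = 32
2^10 = (2^5)^2 = 32^2 = 1024

Result: 1024
Multiplications needed: 4 (4 lines after 2^1)

2^10 = 1024. Using exponentiation by squaring, this requires 4 multiplications. The key idea: if the exponent is even, square the half-power; if odd, multiply by the base once.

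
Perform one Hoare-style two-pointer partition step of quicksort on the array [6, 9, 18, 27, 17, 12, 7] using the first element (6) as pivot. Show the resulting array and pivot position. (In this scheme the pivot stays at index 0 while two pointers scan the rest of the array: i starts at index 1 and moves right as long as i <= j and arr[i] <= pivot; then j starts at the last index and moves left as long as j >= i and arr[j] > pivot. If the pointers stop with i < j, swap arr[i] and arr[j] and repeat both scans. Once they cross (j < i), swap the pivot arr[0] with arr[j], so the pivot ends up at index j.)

Hoare-style two-pointer partition with pivot = 6:

Initial array: [6, 9, 18, 27, 17, 12, 7]

Pointers start at i = 1, j = 6.
i ends at 1, j ends at 0: the pointers have crossed (j < i), so scanning stops.

j = 0, so swapping arr[0] with arr[j] leaves the pivot at position 0: [6, 9, 18, 27, 17, 12, 7]
Pivot position: 0

After partitioning with pivot 6, the array becomes [6, 9, 18, 27, 17, 12, 7]. The pivot is placed at index 0. All elements to the left of the pivot are <= 6, and all elements to the right are > 6.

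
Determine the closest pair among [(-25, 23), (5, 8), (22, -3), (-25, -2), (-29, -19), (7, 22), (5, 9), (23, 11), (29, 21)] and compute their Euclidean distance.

Computing all pairwise distances among 9 points:

d((-25, 23), (5, 8)) = 33.541
d((-25, 23), (22, -3)) = 53.7122
d((-25, 23), (-25, -2)) = 25.0
d((-25, 23), (-29, -19)) = 42.19
d((-25, 23), (7, 22)) = 32.0156
d((-25, 23), (5, 9)) = 33.1059
d((-25, 23), (23, 11)) = 49.4773
d((-25, 23), (29, 21)) = 54.037
d((5, 8), (22, -3)) = 20.2485
d((5, 8), (-25, -2)) = 31.6228
d((5, 8), (-29, -19)) = 43.4166
d((5, 8), (7, 22)) = 14.1421
d((5, 8), (5, 9)) = 1.0 <-- minimum
d((5, 8), (23, 11)) = 18.2483
d((5, 8), (29, 21)) = 27.2947
d((22, -3), (-25, -2)) = 47.0106
d((22, -3), (-29, -19)) = 53.4509
d((22, -3), (7, 22)) = 29.1548
d((22, -3), (5, 9)) = 20.8087
d((22, -3), (23, 11)) = 14.0357
d((22, -3), (29, 21)) = 25.0
d((-25, -2), (-29, -19)) = 17.4642
d((-25, -2), (7, 22)) = 40.0
d((-25, -2), (5, 9)) = 31.9531
d((-25, -2), (23, 11)) = 49.7293
d((-25, -2), (29, 21)) = 58.6941
d((-29, -19), (7, 22)) = 54.5619
d((-29, -19), (5, 9)) = 44.0454
d((-29, -19), (23, 11)) = 60.0333
d((-29, -19), (29, 21)) = 70.4557
d((7, 22), (5, 9)) = 13.1529
d((7, 22), (23, 11)) = 19.4165
d((7, 22), (29, 21)) = 22.0227
d((5, 9), (23, 11)) = 18.1108
d((5, 9), (29, 21)) = 26.8328
d((23, 11), (29, 21)) = 11.6619

Closest pair: (5, 8) and (5, 9) with distance 1.0

The closest pair is (5, 8) and (5, 9) with Euclidean distance 1.0. For 9 points, brute-force pairwise comparison is shown above. For large n, the divide-and-conquer algorithm (sort by x, recurse on halves, check the dividing strip) achieves O(n log n).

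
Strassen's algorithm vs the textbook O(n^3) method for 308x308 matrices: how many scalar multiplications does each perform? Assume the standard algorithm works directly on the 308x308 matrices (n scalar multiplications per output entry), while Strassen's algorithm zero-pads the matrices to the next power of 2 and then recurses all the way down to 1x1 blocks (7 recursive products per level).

Matrix multiplication for 308x308 matrices:

Strassen's algorithm requires power-of-2 dimensions. Pad 308x308 to 512x512 (next power of 2).

Standard algorithm: 308^3 = 29218112 multiplications
Strassen's algorithm: 7^(log2(512)) = 7^9 = 40353607 multiplications
Difference: 29218112 - 40353607 = -11135495 (Strassen uses MORE here due to padding overhead — for small or just-over-power-of-2 n, padding can outweigh the per-level savings)

Standard: 29218112 multiplications (308^3). Strassen: 40353607 multiplications (7^9, after padding to 512x512). Strassen reduces 8 recursive multiplications to 7 at each level.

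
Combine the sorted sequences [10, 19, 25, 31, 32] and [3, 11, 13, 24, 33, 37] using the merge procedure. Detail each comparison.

Merging process:

Compare 10 vs 3: take 3 from right. Merged: [3]
Compare 10 vs 11: take 10 from left. Merged: [3, 10]
Compare 19 vs 11: take 11 from right. Merged: [3, 10, 11]
Compare 19 vs 13: take 13 from right. Merged: [3, 10, 11, 13]
Compare 19 vs 24: take 19 from left. Merged: [3, 10, 11, 13, 19]
Compare 25 vs 24: take 24 from right. Merged: [3, 10, 11, 13, 19, 24]
Compare 25 vs 33: take 25 from left. Merged: [3, 10, 11, 13, 19, 24, 25]
Compare 31 vs 33: take 31 from left. Merged: [3, 10, 11, 13, 19, 24, 25, 31]
Compare 32 vs 33: take 32 from left. Merged: [3, 10, 11, 13, 19, 24, 25, 31, 32]
Append remaining from right: [33, 37]. Merged: [3, 10, 11, 13, 19, 24, 25, 31, 32, 33, 37]

Final merged array: [3, 10, 11, 13, 19, 24, 25, 31, 32, 33, 37]
Total comparisons: 9

The merged array is [3, 10, 11, 13, 19, 24, 25, 31, 32, 33, 37], requiring 9 comparisons. The merge step runs in O(n) time where n is the total number of elements.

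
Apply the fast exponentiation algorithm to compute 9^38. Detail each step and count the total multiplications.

Computing 9^38 by squaring (build up from 9^1; each line after the first costs one multiplication):

9^1 = 9
9^2 = (9^1)^2 = 9^2 = 81
9^4 = (9^2)^2 = 81^2 = 6561
9^8 = (9^4)^2 = 6561^2 = 43046721
9^9 = 9 * 9^8 = 9 * 43046721 = 387420489
9^18 = (9^9)^2 = 387420489^2 = 150094635296999121
9^19 = 9 * 9^18 = 9 * 150094635296999121 = 1350851717672992089
9^38 = (9^19)^2 = 1350851717672992089^2 = 1824800363140073127359051977856583921

Result: 1824800363140073127359051977856583921
Multiplications needed: 7 (7 lines after 9^1)

9^38 = 1824800363140073127359051977856583921. Using exponentiation by squaring, this requires 7 multiplications. The key idea: if the exponent is even, square the half-power; if odd, multiply by the base once.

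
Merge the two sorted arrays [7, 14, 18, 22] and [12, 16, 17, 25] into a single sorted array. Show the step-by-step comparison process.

Merging process:

Compare 7 vs 12: take 7 from left. Merged: [7]
Compare 14 vs 12: take 12 from right. Merged: [7, 12]
Compare 14 vs 16: take 14 from left. Merged: [7, 12, 14]
Compare 18 vs 16: take 16 from right. Merged: [7, 12, 14, 16]
Compare 18 vs 17: take 17 from right. Merged: [7, 12, 14, 16, 17]
Compare 18 vs 25: take 18 from left. Merged: [7, 12, 14, 16, 17, 18]
Compare 22 vs 25: take 22 from left. Merged: [7, 12, 14, 16, 17, 18, 22]
Append remaining from right: [25]. Merged: [7, 12, 14, 16, 17, 18, 22, 25]

Final merged array: [7, 12, 14, 16, 17, 18, 22, 25]
Total comparisons: 7

The merged array is [7, 12, 14, 16, 17, 18, 22, 25], requiring 7 comparisons. The merge step runs in O(n) time where n is the total number of elements.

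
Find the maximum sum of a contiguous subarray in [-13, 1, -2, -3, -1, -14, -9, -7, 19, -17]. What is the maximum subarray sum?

Using Kadane's algorithm on [-13, 1, -2, -3, -1, -14, -9, -7, 19, -17]:

Scanning through the array:
Position 1 (value 1): max_ending_here = 1, max_so_far = 1
Position 2 (value -2): max_ending_here = -1, max_so_far = 1
Position 3 (value -3): max_ending_here = -3, max_so_far = 1
Position 4 (value -1): max_ending_here = -1, max_so_far = 1
Position 5 (value -14): max_ending_here = -14, max_so_far = 1
Position 6 (value -9): max_ending_here = -9, max_so_far = 1
Position 7 (value -7): max_ending_here = -7, max_so_far = 1
Position 8 (value 19): max_ending_here = 19, max_so_far = 19
Position 9 (value -17): max_ending_here = 2, max_so_far = 19

Maximum subarray: [19]
Maximum sum: 19

The maximum subarray is [19] with sum 19. This subarray runs from index 8 to index 8.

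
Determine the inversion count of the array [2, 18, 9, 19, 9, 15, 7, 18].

Finding inversions in [2, 18, 9, 19, 9, 15, 7, 18]:

(1, 2): arr[1]=18 > arr[2]=9
(1, 4): arr[1]=18 > arr[4]=9
(1, 5): arr[1]=18 > arr[5]=15
(1, 6): arr[1]=18 > arr[6]=7
(2, 6): arr[2]=9 > arr[6]=7
(3, 4): arr[3]=19 > arr[4]=9
(3, 5): arr[3]=19 > arr[5]=15
(3, 6): arr[3]=19 > arr[6]=7
(3, 7): arr[3]=19 > arr[7]=18
(4, 6): arr[4]=9 > arr[6]=7
(5, 6): arr[5]=15 > arr[6]=7

Total inversions: 11

The array has 11 inversion(s): (1,2), (1,4), (1,5), (1,6), (2,6), (3,4), (3,5), (3,6), (3,7), (4,6), (5,6). Each pair (i,j) satisfies i < j and arr[i] > arr[j].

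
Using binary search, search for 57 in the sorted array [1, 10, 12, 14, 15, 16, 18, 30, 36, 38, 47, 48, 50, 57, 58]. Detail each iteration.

Binary search for 57 in [1, 10, 12, 14, 15, 16, 18, 30, 36, 38, 47, 48, 50, 57, 58]:

lo=0, hi=14, mid=7, arr[mid]=30 -> 30 < 57, search right half
lo=8, hi=14, mid=11, arr[mid]=48 -> 48 < 57, search right half
lo=12, hi=14, mid=13, arr[mid]=57 -> Found target at index 13!

Binary search finds 57 at index 13 after 3 comparisons. The search repeatedly halves the search space by comparing with the middle element.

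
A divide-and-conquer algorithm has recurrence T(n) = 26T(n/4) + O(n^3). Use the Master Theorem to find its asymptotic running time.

Master Theorem for T(n) = 26T(n/4) + O(n^3):

a = 26, b = 4, c = 3
log_b(a) = log_4(26) = 2.3502

Case 3: c = 3 > log_4(26) = 2.3502
T(n) = O(n^3) = O(n^3)

For T(n) = 26T(n/4) + O(n^3): log_4(26) = 2.3502. This is Case 3 of the Master Theorem (c > log_b(a), work dominated by root), giving O(n^3).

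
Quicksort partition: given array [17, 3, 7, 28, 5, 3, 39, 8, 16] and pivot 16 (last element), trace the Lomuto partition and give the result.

Lomuto partition with pivot = 16:

Initial array: [17, 3, 7, 28, 5, 3, 39, 8, 16]

arr[0]=17 > 16: no swap
arr[1]=3 <= 16: swap with position 0, array becomes [3, 17, 7, 28, 5, 3, 39, 8, 16]
arr[2]=7 <= 16: swap with position 1, array becomes [3, 7, 17, 28, 5, 3, 39, 8, 16]
arr[3]=28 > 16: no swap
arr[4]=5 <= 16: swap with position 2, array becomes [3, 7, 5, 28, 17, 3, 39, 8, 16]
arr[5]=3 <= 16: swap with position 3, array becomes [3, 7, 5, 3, 17, 28, 39, 8, 16]
arr[6]=39 > 16: no swap
arr[7]=8 <= 16: swap with position 4, array becomes [3, 7, 5, 3, 8, 28, 39, 17, 16]

Place pivot at position 5: [3, 7, 5, 3, 8, 16, 39, 17, 28]
Pivot position: 5

After partitioning with pivot 16, the array becomes [3, 7, 5, 3, 8, 16, 39, 17, 28]. The pivot is placed at index 5. All elements to the left of the pivot are <= 16, and all elements to the right are > 16.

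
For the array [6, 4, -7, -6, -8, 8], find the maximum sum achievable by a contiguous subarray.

Using Kadane's algorithm on [6, 4, -7, -6, -8, 8]:

Scanning through the array:
Position 1 (value 4): max_ending_here = 10, max_so_far = 10
Position 2 (value -7): max_ending_here = 3, max_so_far = 10
Position 3 (value -6): max_ending_here = -3, max_so_far = 10
Position 4 (value -8): max_ending_here = -8, max_so_far = 10
Position 5 (value 8): max_ending_here = 8, max_so_far = 10

Maximum subarray: [6, 4]
Maximum sum: 10

The maximum subarray is [6, 4] with sum 10. This subarray runs from index 0 to index 1.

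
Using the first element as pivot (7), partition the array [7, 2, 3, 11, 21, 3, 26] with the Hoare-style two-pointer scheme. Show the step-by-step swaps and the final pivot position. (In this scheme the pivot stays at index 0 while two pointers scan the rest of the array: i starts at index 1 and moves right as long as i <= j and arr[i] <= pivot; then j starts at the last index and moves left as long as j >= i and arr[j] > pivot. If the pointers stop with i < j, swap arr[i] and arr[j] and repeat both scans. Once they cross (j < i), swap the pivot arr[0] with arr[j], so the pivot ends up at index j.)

Hoare-style two-pointer partition with pivot = 7:

Initial array: [7, 2, 3, 11, 21, 3, 26]

Pointers start at i = 1, j = 6.
i stops at index 3 (arr[3]=11 > 7), j stops at index 5 (arr[5]=3 <= 7): swap arr[3] and arr[5], array becomes [7, 2, 3, 3, 21, 11, 26]
i ends at 4, j ends at 3: the pointers have crossed (j < i), so scanning stops.

Swap pivot arr[0] with arr[3] to place pivot at position 3: [3, 2, 3, 7, 21, 11, 26]
Pivot position: 3

After partitioning with pivot 7, the array becomes [3, 2, 3, 7, 21, 11, 26]. The pivot is placed at index 3. All elements to the left of the pivot are <= 7, and all elements to the right are > 7.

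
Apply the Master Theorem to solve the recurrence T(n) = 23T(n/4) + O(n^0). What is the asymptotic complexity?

Master Theorem for T(n) = 23T(n/4) + O(n^0):

a = 23, b = 4, c = 0
log_b(a) = log_4(23) = 2.2618

Case 1: c = 0 < log_4(23) = 2.2618
T(n) = O(n^(log_4 23))

For T(n) = 23T(n/4) + O(n^0): log_4(23) = 2.2618. This is Case 1 of the Master Theorem (c < log_b(a), work dominated by leaves), giving O(n^(log_4 23)).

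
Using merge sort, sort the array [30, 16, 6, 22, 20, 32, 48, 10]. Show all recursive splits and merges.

Merge sort trace:

Split: [30, 16, 6, 22, 20, 32, 48, 10] -> [30, 16, 6, 22] and [20, 32, 48, 10]
  Split: [30, 16, 6, 22] -> [30, 16] and [6, 22]
    Split: [30, 16] -> [30] and [16]
    Merge: [30] + [16] -> [16, 30]
    Split: [6, 22] -> [6] and [22]
    Merge: [6] + [22] -> [6, 22]
  Merge: [16, 30] + [6, 22] -> [6, 16, 22, 30]
  Split: [20, 32, 48, 10] -> [20, 32] and [48, 10]
    Split: [20, 32] -> [20] and [32]
    Merge: [20] + [32] -> [20, 32]
    Split: [48, 10] -> [48] and [10]
    Merge: [48] + [10] -> [10, 48]
  Merge: [20, 32] + [10, 48] -> [10, 20, 32, 48]
Merge: [6, 16, 22, 30] + [10, 20, 32, 48] -> [6, 10, 16, 20, 22, 30, 32, 48]

Final sorted array: [6, 10, 16, 20, 22, 30, 32, 48]

The merge sort proceeds by recursively splitting the array and merging sorted halves.
After all merges, the sorted array is [6, 10, 16, 20, 22, 30, 32, 48].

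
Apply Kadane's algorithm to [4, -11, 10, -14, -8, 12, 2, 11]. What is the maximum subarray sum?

Using Kadane's algorithm on [4, -11, 10, -14, -8, 12, 2, 11]:

Scanning through the array:
Position 1 (value -11): max_ending_here = -7, max_so_far = 4
Position 2 (value 10): max_ending_here = 10, max_so_far = 10
Position 3 (value -14): max_ending_here = -4, max_so_far = 10
Position 4 (value -8): max_ending_here = -8, max_so_far = 10
Position 5 (value 12): max_ending_here = 12, max_so_far = 12
Position 6 (value 2): max_ending_here = 14, max_so_far = 14
Position 7 (value 11): max_ending_here = 25, max_so_far = 25

Maximum subarray: [12, 2, 11]
Maximum sum: 25

The maximum subarray is [12, 2, 11] with sum 25. This subarray runs from index 5 to index 7.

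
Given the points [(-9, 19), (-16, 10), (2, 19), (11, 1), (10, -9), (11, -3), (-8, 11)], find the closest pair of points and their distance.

Computing all pairwise distances among 7 points:

d((-9, 19), (-16, 10)) = 11.4018
d((-9, 19), (2, 19)) = 11.0
d((-9, 19), (11, 1)) = 26.9072
d((-9, 19), (10, -9)) = 33.8378
d((-9, 19), (11, -3)) = 29.7321
d((-9, 19), (-8, 11)) = 8.0623
d((-16, 10), (2, 19)) = 20.1246
d((-16, 10), (11, 1)) = 28.4605
d((-16, 10), (10, -9)) = 32.2025
d((-16, 10), (11, -3)) = 29.9666
d((-16, 10), (-8, 11)) = 8.0623
d((2, 19), (11, 1)) = 20.1246
d((2, 19), (10, -9)) = 29.1204
d((2, 19), (11, -3)) = 23.7697
d((2, 19), (-8, 11)) = 12.8062
d((11, 1), (10, -9)) = 10.0499
d((11, 1), (11, -3)) = 4.0 <-- minimum
d((11, 1), (-8, 11)) = 21.4709
d((10, -9), (11, -3)) = 6.0828
d((10, -9), (-8, 11)) = 26.9072
d((11, -3), (-8, 11)) = 23.6008

Closest pair: (11, 1) and (11, -3) with distance 4.0

The closest pair is (11, 1) and (11, -3) with Euclidean distance 4.0. For 7 points, brute-force pairwise comparison is shown above. For large n, the divide-and-conquer algorithm (sort by x, recurse on halves, check the dividing strip) achieves O(n log n).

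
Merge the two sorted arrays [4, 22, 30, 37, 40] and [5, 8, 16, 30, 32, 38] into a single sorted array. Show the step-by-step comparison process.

Merging process:

Compare 4 vs 5: take 4 from left. Merged: [4]
Compare 22 vs 5: take 5 from right. Merged: [4, 5]
Compare 22 vs 8: take 8 from right. Merged: [4, 5, 8]
Compare 22 vs 16: take 16 from right. Merged: [4, 5, 8, 16]
Compare 22 vs 30: take 22 from left. Merged: [4, 5, 8, 16, 22]
Compare 30 vs 30: take 30 from left. Merged: [4, 5, 8, 16, 22, 30]
Compare 37 vs 30: take 30 from right. Merged: [4, 5, 8, 16, 22, 30, 30]
Compare 37 vs 32: take 32 from right. Merged: [4, 5, 8, 16, 22, 30, 30, 32]
Compare 37 vs 38: take 37 from left. Merged: [4, 5, 8, 16, 22, 30, 30, 32, 37]
Compare 40 vs 38: take 38 from right. Merged: [4, 5, 8, 16, 22, 30, 30, 32, 37, 38]
Append remaining from left: [40]. Merged: [4, 5, 8, 16, 22, 30, 30, 32, 37, 38, 40]

Final merged array: [4, 5, 8, 16, 22, 30, 30, 32, 37, 38, 40]
Total comparisons: 10

The merged array is [4, 5, 8, 16, 22, 30, 30, 32, 37, 38, 40], requiring 10 comparisons. The merge step runs in O(n) time where n is the total number of elements.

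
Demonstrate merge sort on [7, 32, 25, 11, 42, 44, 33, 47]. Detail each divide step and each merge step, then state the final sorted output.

Merge sort trace:

Split: [7, 32, 25, 11, 42, 44, 33, 47] -> [7, 32, 25, 11] and [42, 44, 33, 47]
  Split: [7, 32, 25, 11] -> [7, 32] and [25, 11]
    Split: [7, 32] -> [7] and [32]
    Merge: [7] + [32] -> [7, 32]
    Split: [25, 11] -> [25] and [11]
    Merge: [25] + [11] -> [11, 25]
  Merge: [7, 32] + [11, 25] -> [7, 11, 25, 32]
  Split: [42, 44, 33, 47] -> [42, 44] and [33, 47]
    Split: [42, 44] -> [42] and [44]
    Merge: [42] + [44] -> [42, 44]
    Split: [33, 47] -> [33] and [47]
    Merge: [33] + [47] -> [33, 47]
  Merge: [42, 44] + [33, 47] -> [33, 42, 44, 47]
Merge: [7, 11, 25, 32] + [33, 42, 44, 47] -> [7, 11, 25, 32, 33, 42, 44, 47]

Final sorted array: [7, 11, 25, 32, 33, 42, 44, 47]

The merge sort proceeds by recursively splitting the array and merging sorted halves.
After all merges, the sorted array is [7, 11, 25, 32, 33, 42, 44, 47].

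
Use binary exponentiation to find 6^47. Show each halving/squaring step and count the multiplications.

Computing 6^47 by squaring (build up from 6^1; each line after the first costs one multiplication):

6^1 = 6
6^2 = (6^1)^2 = 6^2 = 36
6^4 = (6^2)^2 = 36^2 = 1296
6^5 = 6 * 6^4 = 6 * 1296 = 7776
6^10 = (6^5)^2 = 7776^2 = 60466176
6^11 = 6 * 6^10 = 6 * 60466176 = 362797056
6^22 = (6^11)^2 = 362797056^2 = 131621703842267136
6^23 = 6 * 6^22 = 6 * 131621703842267136 = 789730223053602816
6^46 = (6^23)^2 = 789730223053602816^2 = 623673825204293256669089197883129856
6^47 = 6 * 6^46 = 6 * 623673825204293256669089197883129856 = 3742042951225759540014535187298779136

Result: 3742042951225759540014535187298779136
Multiplications needed: 9 (9 lines after 6^1)

6^47 = 3742042951225759540014535187298779136. Using exponentiation by squaring, this requires 9 multiplications. The key idea: if the exponent is even, square the half-power; if odd, multiply by the base once.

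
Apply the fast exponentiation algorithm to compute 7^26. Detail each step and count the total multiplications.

Computing 7^26 by squaring (build up from 7^1; each line after the first costs one multiplication):

7^1 = 7
7^2 = (7^1)^2 = 7^2 = 49
7^3 = 7 * 7^2 = 7 * 49 = 343
7^6 = (7^3)^2 = 343^2 = 117649
7^12 = (7^6)^2 = 117649^2 = 13841287201
7^13 = 7 * 7^12 = 7 * 13841287201 = 96889010407
7^26 = (7^13)^2 = 96889010407^2 = 9387480337647754305649

Result: 9387480337647754305649
Multiplications needed: 6 (6 lines after 7^1)

7^26 = 9387480337647754305649. Using exponentiation by squaring, this requires 6 multiplications. The key idea: if the exponent is even, square the half-power; if odd, multiply by the base once.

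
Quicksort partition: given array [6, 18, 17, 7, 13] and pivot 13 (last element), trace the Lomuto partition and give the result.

Lomuto partition with pivot = 13:

Initial array: [6, 18, 17, 7, 13]

arr[0]=6 <= 13: swap with position 0, array becomes [6, 18, 17, 7, 13]
arr[1]=18 > 13: no swap
arr[2]=17 > 13: no swap
arr[3]=7 <= 13: swap with position 1, array becomes [6, 7, 17, 18, 13]

Place pivot at position 2: [6, 7, 13, 18, 17]
Pivot position: 2

After partitioning with pivot 13, the array becomes [6, 7, 13, 18, 17]. The pivot is placed at index 2. All elements to the left of the pivot are <= 13, and all elements to the right are > 13.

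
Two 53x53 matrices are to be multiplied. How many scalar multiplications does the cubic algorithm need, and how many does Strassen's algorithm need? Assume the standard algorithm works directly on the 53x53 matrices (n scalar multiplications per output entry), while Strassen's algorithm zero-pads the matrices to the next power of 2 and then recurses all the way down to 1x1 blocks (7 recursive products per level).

Matrix multiplication for 53x53 matrices:

Strassen's algorithm requires power-of-2 dimensions. Pad 53x53 to 64x64 (next power of 2).

Standard algorithm: 53^3 = 148877 multiplications
Strassen's algorithm: 7^(log2(64)) = 7^6 = 117649 multiplications
Savings: 148877 - 117649 = 31228 multiplications

Standard: 148877 multiplications (53^3). Strassen: 117649 multiplications (7^6, after padding to 64x64). Strassen reduces 8 recursive multiplications to 7 at each level.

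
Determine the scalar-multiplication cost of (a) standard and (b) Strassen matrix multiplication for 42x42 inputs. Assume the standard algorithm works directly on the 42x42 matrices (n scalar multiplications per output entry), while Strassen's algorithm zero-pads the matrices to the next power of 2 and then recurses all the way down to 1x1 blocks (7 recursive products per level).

Matrix multiplication for 42x42 matrices:

Strassen's algorithm requires power-of-2 dimensions. Pad 42x42 to 64x64 (next power of 2).

Standard algorithm: 42^3 = 74088 multiplications
Strassen's algorithm: 7^(log2(64)) = 7^6 = 117649 multiplications
Difference: 74088 - 117649 = -43561 (Strassen uses MORE here due to padding overhead — for small or just-over-power-of-2 n, padding can outweigh the per-level savings)

Standard: 74088 multiplications (42^3). Strassen: 117649 multiplications (7^6, after padding to 64x64). Strassen reduces 8 recursive multiplications to 7 at each level.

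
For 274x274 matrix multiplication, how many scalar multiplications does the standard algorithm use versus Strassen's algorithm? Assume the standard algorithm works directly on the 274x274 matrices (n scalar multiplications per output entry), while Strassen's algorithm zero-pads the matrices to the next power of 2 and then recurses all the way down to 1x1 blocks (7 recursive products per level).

Matrix multiplication for 274x274 matrices:

Strassen's algorithm requires power-of-2 dimensions. Pad 274x274 to 512x512 (next power of 2).

Standard algorithm: 274^3 = 20570824 multiplications
Strassen's algorithm: 7^(log2(512)) = 7^9 = 40353607 multiplications
Difference: 20570824 - 40353607 = -19782783 (Strassen uses MORE here due to padding overhead — for small or just-over-power-of-2 n, padding can outweigh the per-level savings)

Standard: 20570824 multiplications (274^3). Strassen: 40353607 multiplications (7^9, after padding to 512x512). Strassen reduces 8 recursive multiplications to 7 at each level.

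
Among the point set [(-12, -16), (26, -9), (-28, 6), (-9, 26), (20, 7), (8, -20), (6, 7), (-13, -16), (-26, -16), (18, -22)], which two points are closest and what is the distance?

Computing all pairwise distances among 10 points:

d((-12, -16), (26, -9)) = 38.6394
d((-12, -16), (-28, 6)) = 27.2029
d((-12, -16), (-9, 26)) = 42.107
d((-12, -16), (20, 7)) = 39.4081
d((-12, -16), (8, -20)) = 20.3961
d((-12, -16), (6, 7)) = 29.2062
d((-12, -16), (-13, -16)) = 1.0 <-- minimum
d((-12, -16), (-26, -16)) = 14.0
d((-12, -16), (18, -22)) = 30.5941
d((26, -9), (-28, 6)) = 56.0446
d((26, -9), (-9, 26)) = 49.4975
d((26, -9), (20, 7)) = 17.088
d((26, -9), (8, -20)) = 21.095
d((26, -9), (6, 7)) = 25.6125
d((26, -9), (-13, -16)) = 39.6232
d((26, -9), (-26, -16)) = 52.469
d((26, -9), (18, -22)) = 15.2643
d((-28, 6), (-9, 26)) = 27.5862
d((-28, 6), (20, 7)) = 48.0104
d((-28, 6), (8, -20)) = 44.4072
d((-28, 6), (6, 7)) = 34.0147
d((-28, 6), (-13, -16)) = 26.6271
d((-28, 6), (-26, -16)) = 22.0907
d((-28, 6), (18, -22)) = 53.8516
d((-9, 26), (20, 7)) = 34.6699
d((-9, 26), (8, -20)) = 49.0408
d((-9, 26), (6, 7)) = 24.2074
d((-9, 26), (-13, -16)) = 42.19
d((-9, 26), (-26, -16)) = 45.31
d((-9, 26), (18, -22)) = 55.0727
d((20, 7), (8, -20)) = 29.5466
d((20, 7), (6, 7)) = 14.0
d((20, 7), (-13, -16)) = 40.2244
d((20, 7), (-26, -16)) = 51.4296
d((20, 7), (18, -22)) = 29.0689
d((8, -20), (6, 7)) = 27.074
d((8, -20), (-13, -16)) = 21.3776
d((8, -20), (-26, -16)) = 34.2345
d((8, -20), (18, -22)) = 10.198
d((6, 7), (-13, -16)) = 29.8329
d((6, 7), (-26, -16)) = 39.4081
d((6, 7), (18, -22)) = 31.3847
d((-13, -16), (-26, -16)) = 13.0
d((-13, -16), (18, -22)) = 31.5753
d((-26, -16), (18, -22)) = 44.4072

Closest pair: (-12, -16) and (-13, -16) with distance 1.0

The closest pair is (-12, -16) and (-13, -16) with Euclidean distance 1.0. For 10 points, brute-force pairwise comparison is shown above. For large n, the divide-and-conquer algorithm (sort by x, recurse on halves, check the dividing strip) achieves O(n log n).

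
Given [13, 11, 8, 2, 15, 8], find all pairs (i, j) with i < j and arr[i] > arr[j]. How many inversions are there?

Finding inversions in [13, 11, 8, 2, 15, 8]:

(0, 1): arr[0]=13 > arr[1]=11
(0, 2): arr[0]=13 > arr[2]=8
(0, 3): arr[0]=13 > arr[3]=2
(0, 5): arr[0]=13 > arr[5]=8
(1, 2): arr[1]=11 > arr[2]=8
(1, 3): arr[1]=11 > arr[3]=2
(1, 5): arr[1]=11 > arr[5]=8
(2, 3): arr[2]=8 > arr[3]=2
(4, 5): arr[4]=15 > arr[5]=8

Total inversions: 9

The array has 9 inversion(s): (0,1), (0,2), (0,3), (0,5), (1,2), (1,3), (1,5), (2,3), (4,5). Each pair (i,j) satisfies i < j and arr[i] > arr[j].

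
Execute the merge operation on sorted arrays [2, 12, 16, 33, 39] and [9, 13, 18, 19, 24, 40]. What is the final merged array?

Merging process:

Compare 2 vs 9: take 2 from left. Merged: [2]
Compare 12 vs 9: take 9 from right. Merged: [2, 9]
Compare 12 vs 13: take 12 from left. Merged: [2, 9, 12]
Compare 16 vs 13: take 13 from right. Merged: [2, 9, 12, 13]
Compare 16 vs 18: take 16 from left. Merged: [2, 9, 12, 13, 16]
Compare 33 vs 18: take 18 from right. Merged: [2, 9, 12, 13, 16, 18]
Compare 33 vs 19: take 19 from right. Merged: [2, 9, 12, 13, 16, 18, 19]
Compare 33 vs 24: take 24 from right. Merged: [2, 9, 12, 13, 16, 18, 19, 24]
Compare 33 vs 40: take 33 from left. Merged: [2, 9, 12, 13, 16, 18, 19, 24, 33]
Compare 39 vs 40: take 39 from left. Merged: [2, 9, 12, 13, 16, 18, 19, 24, 33, 39]
Append remaining from right: [40]. Merged: [2, 9, 12, 13, 16, 18, 19, 24, 33, 39, 40]

Final merged array: [2, 9, 12, 13, 16, 18, 19, 24, 33, 39, 40]
Total comparisons: 10

The merged array is [2, 9, 12, 13, 16, 18, 19, 24, 33, 39, 40], requiring 10 comparisons. The merge step runs in O(n) time where n is the total number of elements.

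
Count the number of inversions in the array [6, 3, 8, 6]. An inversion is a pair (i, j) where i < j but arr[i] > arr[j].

Finding inversions in [6, 3, 8, 6]:

(0, 1): arr[0]=6 > arr[1]=3
(2, 3): arr[2]=8 > arr[3]=6

Total inversions: 2

The array has 2 inversion(s): (0,1), (2,3). Each pair (i,j) satisfies i < j and arr[i] > arr[j].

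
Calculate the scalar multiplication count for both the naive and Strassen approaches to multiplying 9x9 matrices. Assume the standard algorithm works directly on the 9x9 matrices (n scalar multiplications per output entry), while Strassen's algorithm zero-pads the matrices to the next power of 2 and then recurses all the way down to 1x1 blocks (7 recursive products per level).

Matrix multiplication for 9x9 matrices:

Strassen's algorithm requires power-of-2 dimensions. Pad 9x9 to 16x16 (next power of 2).

Standard algorithm: 9^3 = 729 multiplications
Strassen's algorithm: 7^(log2(16)) = 7^4 = 2401 multiplications
Difference: 729 - 2401 = -1672 (Strassen uses MORE here due to padding overhead — for small or just-over-power-of-2 n, padding can outweigh the per-level savings)

Standard: 729 multiplications (9^3). Strassen: 2401 multiplications (7^4, after padding to 16x16). Strassen reduces 8 recursive multiplications to 7 at each level.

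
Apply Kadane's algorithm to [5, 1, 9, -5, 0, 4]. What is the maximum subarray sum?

Using Kadane's algorithm on [5, 1, 9, -5, 0, 4]:

Scanning through the array:
Position 1 (value 1): max_ending_here = 6, max_so_far = 6
Position 2 (value 9): max_ending_here = 15, max_so_far = 15
Position 3 (value -5): max_ending_here = 10, max_so_far = 15
Position 4 (value 0): max_ending_here = 10, max_so_far = 15
Position 5 (value 4): max_ending_here = 14, max_so_far = 15

Maximum subarray: [5, 1, 9]
Maximum sum: 15

The maximum subarray is [5, 1, 9] with sum 15. This subarray runs from index 0 to index 2.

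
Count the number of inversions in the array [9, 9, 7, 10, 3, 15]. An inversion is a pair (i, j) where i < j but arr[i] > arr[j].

Finding inversions in [9, 9, 7, 10, 3, 15]:

(0, 2): arr[0]=9 > arr[2]=7
(0, 4): arr[0]=9 > arr[4]=3
(1, 2): arr[1]=9 > arr[2]=7
(1, 4): arr[1]=9 > arr[4]=3
(2, 4): arr[2]=7 > arr[4]=3
(3, 4): arr[3]=10 > arr[4]=3

Total inversions: 6

The array has 6 inversion(s): (0,2), (0,4), (1,2), (1,4), (2,4), (3,4). Each pair (i,j) satisfies i < j and arr[i] > arr[j].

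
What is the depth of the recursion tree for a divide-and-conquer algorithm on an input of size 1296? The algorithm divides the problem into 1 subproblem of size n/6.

For divide and conquer with division factor 6:

Problem sizes at each level:
Level 0: 1296
Level 1: 216
Level 2: 36
Level 3: 6
Level 4: 1

The root is level 0 and the size-1 base case is level 4 (the tree spans levels 0 through 4, i.e. 5 levels counting the root), so the depth is the number of divisions: log_6(1296) = 4

The recursion tree depth is log_6(1296) = 4. At each level, the problem size is divided by 6, so it takes 4 divisions to reduce to a base case of size 1. The algorithm makes 1 recursive call at each level.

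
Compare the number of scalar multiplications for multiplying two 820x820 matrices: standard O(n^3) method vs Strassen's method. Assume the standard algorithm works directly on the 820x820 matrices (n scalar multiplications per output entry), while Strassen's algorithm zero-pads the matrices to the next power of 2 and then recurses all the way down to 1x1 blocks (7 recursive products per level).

Matrix multiplication for 820x820 matrices:

Strassen's algorithm requires power-of-2 dimensions. Pad 820x820 to 1024x1024 (next power of 2).

Standard algorithm: 820^3 = 551368000 multiplications
Strassen's algorithm: 7^(log2(1024)) = 7^10 = 282475249 multiplications
Savings: 551368000 - 282475249 = 268892751 multiplications

Standard: 551368000 multiplications (820^3). Strassen: 282475249 multiplications (7^10, after padding to 1024x1024). Strassen reduces 8 recursive multiplications to 7 at each level.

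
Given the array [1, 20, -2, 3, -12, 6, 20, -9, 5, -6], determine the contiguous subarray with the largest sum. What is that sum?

Using Kadane's algorithm on [1, 20, -2, 3, -12, 6, 20, -9, 5, -6]:

Scanning through the array:
Position 1 (value 20): max_ending_here = 21, max_so_far = 21
Position 2 (value -2): max_ending_here = 19, max_so_far = 21
Position 3 (value 3): max_ending_here = 22, max_so_far = 22
Position 4 (value -12): max_ending_here = 10, max_so_far = 22
Position 5 (value 6): max_ending_here = 16, max_so_far = 22
Position 6 (value 20): max_ending_here = 36, max_so_far = 36
Position 7 (value -9): max_ending_here = 27, max_so_far = 36
Position 8 (value 5): max_ending_here = 32, max_so_far = 36
Position 9 (value -6): max_ending_here = 26, max_so_far = 36

Maximum subarray: [1, 20, -2, 3, -12, 6, 20]
Maximum sum: 36

The maximum subarray is [1, 20, -2, 3, -12, 6, 20] with sum 36. This subarray runs from index 0 to index 6.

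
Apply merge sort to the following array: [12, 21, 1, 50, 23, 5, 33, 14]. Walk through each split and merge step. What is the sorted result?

Merge sort trace:

Split: [12, 21, 1, 50, 23, 5, 33, 14] -> [12, 21, 1, 50] and [23, 5, 33, 14]
  Split: [12, 21, 1, 50] -> [12, 21] and [1, 50]
    Split: [12, 21] -> [12] and [21]
    Merge: [12] + [21] -> [12, 21]
    Split: [1, 50] -> [1] and [50]
    Merge: [1] + [50] -> [1, 50]
  Merge: [12, 21] + [1, 50] -> [1, 12, 21, 50]
  Split: [23, 5, 33, 14] -> [23, 5] and [33, 14]
    Split: [23, 5] -> [23] and [5]
    Merge: [23] + [5] -> [5, 23]
    Split: [33, 14] -> [33] and [14]
    Merge: [33] + [14] -> [14, 33]
  Merge: [5, 23] + [14, 33] -> [5, 14, 23, 33]
Merge: [1, 12, 21, 50] + [5, 14, 23, 33] -> [1, 5, 12, 14, 21, 23, 33, 50]

Final sorted array: [1, 5, 12, 14, 21, 23, 33, 50]

The merge sort proceeds by recursively splitting the array and merging sorted halves.
After all merges, the sorted array is [1, 5, 12, 14, 21, 23, 33, 50].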